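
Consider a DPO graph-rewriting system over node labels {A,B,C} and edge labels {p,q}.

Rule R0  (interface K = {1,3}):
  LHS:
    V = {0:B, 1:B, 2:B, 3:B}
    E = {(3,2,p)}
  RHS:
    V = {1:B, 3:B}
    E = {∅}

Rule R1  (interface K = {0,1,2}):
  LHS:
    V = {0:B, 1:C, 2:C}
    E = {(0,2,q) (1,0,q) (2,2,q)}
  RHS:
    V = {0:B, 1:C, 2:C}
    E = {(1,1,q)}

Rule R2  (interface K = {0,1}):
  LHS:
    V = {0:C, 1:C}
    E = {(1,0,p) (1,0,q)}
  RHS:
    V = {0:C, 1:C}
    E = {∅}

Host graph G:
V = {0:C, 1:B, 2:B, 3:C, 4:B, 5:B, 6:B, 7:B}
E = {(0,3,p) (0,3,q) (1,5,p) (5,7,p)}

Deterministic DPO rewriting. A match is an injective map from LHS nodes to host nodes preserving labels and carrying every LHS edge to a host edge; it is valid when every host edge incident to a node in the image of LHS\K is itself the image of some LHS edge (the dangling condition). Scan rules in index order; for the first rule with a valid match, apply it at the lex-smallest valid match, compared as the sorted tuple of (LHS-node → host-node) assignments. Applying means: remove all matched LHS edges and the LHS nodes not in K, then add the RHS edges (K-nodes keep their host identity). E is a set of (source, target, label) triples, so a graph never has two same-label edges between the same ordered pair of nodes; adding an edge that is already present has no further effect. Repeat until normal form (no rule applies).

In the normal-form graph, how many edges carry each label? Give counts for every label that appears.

Answer: (no edges)

Rewrite trace:
start.  V:8 E:4  edges: 0-p->3 0-q->3 1-p->5 5-p->7
1. fire R0 via {0↦2, 1↦1, 2↦7, 3↦5}  →  V:6 E:3  edges: 0-p->3 0-q->3 1-p->5
2. fire R0 via {0↦4, 1↦6, 2↦5, 3↦1}  →  V:4 E:2  edges: 0-p->3 0-q->3
3. fire R2 via {0↦3, 1↦0}  →  V:4 E:0  edges: ∅
final graph: no rule applies after step 3
NF edges: []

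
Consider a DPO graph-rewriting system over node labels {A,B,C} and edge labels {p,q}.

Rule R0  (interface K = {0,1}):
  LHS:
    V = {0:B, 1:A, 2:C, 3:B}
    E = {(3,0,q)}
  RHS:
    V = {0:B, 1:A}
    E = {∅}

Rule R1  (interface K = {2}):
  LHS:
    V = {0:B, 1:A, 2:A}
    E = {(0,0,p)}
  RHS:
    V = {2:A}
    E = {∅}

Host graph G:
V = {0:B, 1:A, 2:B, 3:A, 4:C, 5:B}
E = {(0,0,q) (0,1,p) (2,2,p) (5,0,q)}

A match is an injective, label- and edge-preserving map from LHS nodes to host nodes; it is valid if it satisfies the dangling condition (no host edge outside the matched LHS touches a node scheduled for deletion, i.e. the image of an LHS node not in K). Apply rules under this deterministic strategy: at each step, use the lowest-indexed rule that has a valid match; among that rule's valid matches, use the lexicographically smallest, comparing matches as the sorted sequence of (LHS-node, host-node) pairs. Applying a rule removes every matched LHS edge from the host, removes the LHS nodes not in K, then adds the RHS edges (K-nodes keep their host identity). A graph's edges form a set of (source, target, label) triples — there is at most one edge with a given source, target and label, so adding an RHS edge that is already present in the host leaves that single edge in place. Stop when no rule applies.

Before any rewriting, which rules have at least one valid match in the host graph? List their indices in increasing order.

Answer: [R0,R1]

Steps:
R0: 2 valid matches — {0↦0, 1↦1, 2↦4, 3↦5}, {0↦0, 1↦3, 2↦4, 3↦5}
R1: 1 valid match — {0↦2, 1↦3, 2↦1}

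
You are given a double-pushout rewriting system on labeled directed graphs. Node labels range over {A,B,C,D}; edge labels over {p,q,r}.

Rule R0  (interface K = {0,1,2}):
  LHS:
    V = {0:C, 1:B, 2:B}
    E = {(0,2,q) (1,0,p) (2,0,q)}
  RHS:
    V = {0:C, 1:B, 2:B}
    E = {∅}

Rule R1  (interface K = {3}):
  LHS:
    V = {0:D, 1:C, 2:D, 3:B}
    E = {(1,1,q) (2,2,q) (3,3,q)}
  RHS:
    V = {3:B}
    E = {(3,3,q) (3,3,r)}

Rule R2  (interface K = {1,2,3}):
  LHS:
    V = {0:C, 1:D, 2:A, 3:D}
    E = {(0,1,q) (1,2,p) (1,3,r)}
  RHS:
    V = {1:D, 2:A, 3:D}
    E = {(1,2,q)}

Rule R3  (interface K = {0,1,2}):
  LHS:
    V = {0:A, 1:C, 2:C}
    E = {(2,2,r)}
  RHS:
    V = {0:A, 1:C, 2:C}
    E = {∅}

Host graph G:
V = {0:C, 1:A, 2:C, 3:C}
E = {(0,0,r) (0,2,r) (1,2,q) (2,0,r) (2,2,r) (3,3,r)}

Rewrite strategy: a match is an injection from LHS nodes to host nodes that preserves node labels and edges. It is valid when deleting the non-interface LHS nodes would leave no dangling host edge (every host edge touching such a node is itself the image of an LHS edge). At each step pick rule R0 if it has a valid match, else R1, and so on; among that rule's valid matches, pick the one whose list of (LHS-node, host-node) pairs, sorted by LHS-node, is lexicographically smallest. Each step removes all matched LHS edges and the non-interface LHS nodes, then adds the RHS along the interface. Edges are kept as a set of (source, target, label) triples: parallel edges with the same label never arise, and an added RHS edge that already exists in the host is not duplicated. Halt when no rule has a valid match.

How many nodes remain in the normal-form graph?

start.  V:4 E:6  edges: 0-r->0 0-r->2 1-q->2 2-r->0 2-r->2 3-r->3
1. fire R3 via {0↦1, 1↦0, 2↦2}  →  V:4 E:5  edges: 0-r->0 0-r->2 1-q->2 2-r->0 3-r->3
2. fire R3 via {0↦1, 1↦0, 2↦3}  →  V:4 E:4  edges: 0-r->0 0-r->2 1-q->2 2-r->0
3. fire R3 via {0↦1, 1↦2, 2↦0}  →  V:4 E:3  edges: 0-r->2 1-q->2 2-r->0
halt: no rule applies after step 3
NF nodes: {0:C, 1:A, 2:C, 3:C}

Answer: 4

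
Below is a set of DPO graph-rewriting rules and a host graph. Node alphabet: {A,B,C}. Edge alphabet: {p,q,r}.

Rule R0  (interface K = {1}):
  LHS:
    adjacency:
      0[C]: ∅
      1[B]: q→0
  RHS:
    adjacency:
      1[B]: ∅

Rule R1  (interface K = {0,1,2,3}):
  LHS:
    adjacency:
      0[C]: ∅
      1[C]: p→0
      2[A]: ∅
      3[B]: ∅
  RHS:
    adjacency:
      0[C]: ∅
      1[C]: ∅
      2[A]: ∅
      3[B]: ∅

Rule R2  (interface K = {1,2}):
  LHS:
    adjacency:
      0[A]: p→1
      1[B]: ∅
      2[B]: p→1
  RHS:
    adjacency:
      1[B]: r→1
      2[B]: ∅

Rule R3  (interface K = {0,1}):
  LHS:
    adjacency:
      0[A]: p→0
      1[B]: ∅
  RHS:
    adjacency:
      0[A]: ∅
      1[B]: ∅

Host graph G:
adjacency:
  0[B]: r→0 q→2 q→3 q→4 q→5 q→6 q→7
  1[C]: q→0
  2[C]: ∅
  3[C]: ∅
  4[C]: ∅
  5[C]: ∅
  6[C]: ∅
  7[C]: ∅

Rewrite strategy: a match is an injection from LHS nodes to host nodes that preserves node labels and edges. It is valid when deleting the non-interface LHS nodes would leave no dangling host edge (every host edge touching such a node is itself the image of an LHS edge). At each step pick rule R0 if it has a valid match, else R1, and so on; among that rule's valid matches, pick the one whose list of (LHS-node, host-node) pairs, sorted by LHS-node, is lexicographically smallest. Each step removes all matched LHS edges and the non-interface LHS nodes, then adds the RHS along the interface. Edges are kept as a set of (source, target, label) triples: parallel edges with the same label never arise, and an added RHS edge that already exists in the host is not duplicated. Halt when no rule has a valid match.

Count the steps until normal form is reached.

start.  V:8 E:8  edges: 0-r->0 0-q->2 0-q->3 0-q->4 0-q->5 0-q->6 0-q->7 1-q->0
1. fire R0 via {0↦2, 1↦0}  →  V:7 E:7  edges: 0-r->0 0-q->3 0-q->4 0-q->5 0-q->6 0-q->7 1-q->0
2. fire R0 via {0↦3, 1↦0}  →  V:6 E:6  edges: 0-r->0 0-q->4 0-q->5 0-q->6 0-q->7 1-q->0
3. fire R0 via {0↦4, 1↦0}  →  V:5 E:5  edges: 0-r->0 0-q->5 0-q->6 0-q->7 1-q->0
4. fire R0 via {0↦5, 1↦0}  →  V:4 E:4  edges: 0-r->0 0-q->6 0-q->7 1-q->0
5. fire R0 via {0↦6, 1↦0}  →  V:3 E:3  edges: 0-r->0 0-q->7 1-q->0
6. fire R0 via {0↦7, 1↦0}  →  V:2 E:2  edges: 0-r->0 1-q->0
halt: no rule applies after step 6

Answer: 6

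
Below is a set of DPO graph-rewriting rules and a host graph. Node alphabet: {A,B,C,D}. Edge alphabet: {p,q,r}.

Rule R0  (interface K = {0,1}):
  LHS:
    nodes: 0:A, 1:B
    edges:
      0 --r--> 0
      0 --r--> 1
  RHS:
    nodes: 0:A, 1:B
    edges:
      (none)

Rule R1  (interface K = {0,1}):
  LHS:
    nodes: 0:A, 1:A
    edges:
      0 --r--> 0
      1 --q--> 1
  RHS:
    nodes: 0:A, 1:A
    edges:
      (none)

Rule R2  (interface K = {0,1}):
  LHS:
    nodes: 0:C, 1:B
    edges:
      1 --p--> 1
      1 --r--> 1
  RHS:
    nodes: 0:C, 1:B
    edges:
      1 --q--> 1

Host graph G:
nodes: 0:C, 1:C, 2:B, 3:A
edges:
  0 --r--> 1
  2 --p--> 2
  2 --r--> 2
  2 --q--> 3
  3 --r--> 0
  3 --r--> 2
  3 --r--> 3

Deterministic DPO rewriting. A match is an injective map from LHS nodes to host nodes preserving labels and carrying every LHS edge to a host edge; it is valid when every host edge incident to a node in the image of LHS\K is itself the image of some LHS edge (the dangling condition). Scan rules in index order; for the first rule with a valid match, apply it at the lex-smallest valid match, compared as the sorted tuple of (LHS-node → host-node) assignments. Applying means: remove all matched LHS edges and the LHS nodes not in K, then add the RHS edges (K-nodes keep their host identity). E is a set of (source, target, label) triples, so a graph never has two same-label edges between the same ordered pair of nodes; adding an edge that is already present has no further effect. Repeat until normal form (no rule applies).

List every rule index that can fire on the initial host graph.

Answer: [R0,R2]

Rewrite trace:
R0: 1 valid match — {0↦3, 1↦2}
R1: no valid match — LHS pattern not found
R2: 2 valid matches — {0↦0, 1↦2}, {0↦1, 1↦2}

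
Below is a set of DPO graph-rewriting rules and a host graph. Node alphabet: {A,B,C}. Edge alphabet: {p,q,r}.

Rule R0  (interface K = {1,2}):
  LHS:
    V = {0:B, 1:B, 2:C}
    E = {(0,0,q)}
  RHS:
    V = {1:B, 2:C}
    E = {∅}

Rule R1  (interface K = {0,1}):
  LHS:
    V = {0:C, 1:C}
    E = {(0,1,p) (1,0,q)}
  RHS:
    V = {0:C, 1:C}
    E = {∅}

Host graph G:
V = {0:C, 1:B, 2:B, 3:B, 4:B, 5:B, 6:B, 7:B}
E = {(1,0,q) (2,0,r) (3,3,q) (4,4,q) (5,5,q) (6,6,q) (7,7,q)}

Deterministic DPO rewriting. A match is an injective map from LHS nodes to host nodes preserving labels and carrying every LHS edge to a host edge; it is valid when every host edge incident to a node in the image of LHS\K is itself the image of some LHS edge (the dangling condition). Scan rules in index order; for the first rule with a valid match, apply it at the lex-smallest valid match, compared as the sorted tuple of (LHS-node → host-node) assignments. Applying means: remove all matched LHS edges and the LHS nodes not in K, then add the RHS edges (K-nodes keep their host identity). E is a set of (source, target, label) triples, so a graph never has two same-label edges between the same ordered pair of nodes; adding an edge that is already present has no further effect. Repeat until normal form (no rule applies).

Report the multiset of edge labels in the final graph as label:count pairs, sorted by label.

Answer: q:1 r:1

Steps:
start.  V:8 E:7  edges: 1-q->0 2-r->0 3-q->3 4-q->4 5-q->5 6-q->6 7-q->7
1. fire R0 via {0↦3, 1↦1, 2↦0}  →  V:7 E:6  edges: 1-q->0 2-r->0 4-q->4 5-q->5 6-q->6 7-q->7
2. fire R0 via {0↦4, 1↦1, 2↦0}  →  V:6 E:5  edges: 1-q->0 2-r->0 5-q->5 6-q->6 7-q->7
3. fire R0 via {0↦5, 1↦1, 2↦0}  →  V:5 E:4  edges: 1-q->0 2-r->0 6-q->6 7-q->7
4. fire R0 via {0↦6, 1↦1, 2↦0}  →  V:4 E:3  edges: 1-q->0 2-r->0 7-q->7
5. fire R0 via {0↦7, 1↦1, 2↦0}  →  V:3 E:2  edges: 1-q->0 2-r->0
normal form: no rule applies after step 5
NF edges: [(1, 0, 'q'), (2, 0, 'r')]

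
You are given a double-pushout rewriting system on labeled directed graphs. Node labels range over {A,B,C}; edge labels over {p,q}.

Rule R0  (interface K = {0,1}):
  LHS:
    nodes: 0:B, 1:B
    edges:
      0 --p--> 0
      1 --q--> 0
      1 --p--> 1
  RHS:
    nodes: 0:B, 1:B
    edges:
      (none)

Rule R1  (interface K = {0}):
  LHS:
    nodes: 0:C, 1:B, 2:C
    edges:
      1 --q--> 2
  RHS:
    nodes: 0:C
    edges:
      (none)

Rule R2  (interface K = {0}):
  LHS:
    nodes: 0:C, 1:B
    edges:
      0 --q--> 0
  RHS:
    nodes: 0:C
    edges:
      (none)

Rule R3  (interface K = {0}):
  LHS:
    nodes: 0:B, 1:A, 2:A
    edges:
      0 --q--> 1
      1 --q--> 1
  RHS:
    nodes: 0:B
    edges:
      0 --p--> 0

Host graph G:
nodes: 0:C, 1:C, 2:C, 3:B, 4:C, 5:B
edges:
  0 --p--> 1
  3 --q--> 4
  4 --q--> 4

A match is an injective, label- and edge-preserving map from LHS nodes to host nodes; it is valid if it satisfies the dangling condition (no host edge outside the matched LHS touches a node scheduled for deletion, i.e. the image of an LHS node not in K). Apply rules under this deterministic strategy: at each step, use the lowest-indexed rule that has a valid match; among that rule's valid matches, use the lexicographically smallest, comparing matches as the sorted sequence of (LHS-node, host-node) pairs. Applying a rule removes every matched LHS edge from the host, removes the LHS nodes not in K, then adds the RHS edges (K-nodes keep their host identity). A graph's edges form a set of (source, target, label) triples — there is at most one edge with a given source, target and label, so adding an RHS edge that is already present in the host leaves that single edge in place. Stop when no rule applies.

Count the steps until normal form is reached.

initial: |V|=6 |E|=3  E = 0-p->1 3-q->4 4-q->4
step 1: apply R2 at {0↦4, 1↦5}  → |V|=5 |E|=2  E = 0-p->1 3-q->4
step 2: apply R1 at {0↦0, 1↦3, 2↦4}  → |V|=3 |E|=1  E = 0-p->1
halt: no rule applies after step 2

Answer: 2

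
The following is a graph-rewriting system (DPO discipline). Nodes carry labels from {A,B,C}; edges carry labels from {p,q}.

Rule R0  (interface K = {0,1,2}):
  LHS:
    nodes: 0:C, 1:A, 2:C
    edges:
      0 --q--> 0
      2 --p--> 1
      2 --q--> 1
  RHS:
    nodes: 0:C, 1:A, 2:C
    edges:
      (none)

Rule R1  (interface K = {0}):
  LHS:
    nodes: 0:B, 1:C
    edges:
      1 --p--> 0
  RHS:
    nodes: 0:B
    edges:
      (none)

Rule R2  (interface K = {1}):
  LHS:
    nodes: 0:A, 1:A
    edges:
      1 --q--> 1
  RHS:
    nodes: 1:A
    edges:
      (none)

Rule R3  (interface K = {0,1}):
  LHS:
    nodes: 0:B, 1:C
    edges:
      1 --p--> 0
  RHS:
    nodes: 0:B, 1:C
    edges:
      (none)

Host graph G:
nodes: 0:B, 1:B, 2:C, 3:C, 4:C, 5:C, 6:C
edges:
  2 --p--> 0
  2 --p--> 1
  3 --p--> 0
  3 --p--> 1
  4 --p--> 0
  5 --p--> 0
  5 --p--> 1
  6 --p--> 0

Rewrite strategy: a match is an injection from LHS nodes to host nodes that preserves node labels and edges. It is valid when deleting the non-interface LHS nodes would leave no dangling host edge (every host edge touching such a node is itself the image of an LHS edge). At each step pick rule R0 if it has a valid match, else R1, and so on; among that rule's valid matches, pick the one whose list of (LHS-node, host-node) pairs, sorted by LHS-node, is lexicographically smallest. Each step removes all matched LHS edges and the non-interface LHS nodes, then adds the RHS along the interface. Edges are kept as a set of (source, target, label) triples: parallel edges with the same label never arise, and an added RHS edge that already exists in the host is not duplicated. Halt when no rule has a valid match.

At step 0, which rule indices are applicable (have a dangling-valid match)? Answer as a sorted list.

R0: no valid match — LHS pattern not found
R1: 2 valid matches — {0↦0, 1↦4}, {0↦0, 1↦6}
R2: no valid match — LHS pattern not found
R3: 8 valid matches — {0↦0, 1↦2}, {0↦0, 1↦3}, {0↦0, 1↦4} (+5 more)

Answer: [R1,R3]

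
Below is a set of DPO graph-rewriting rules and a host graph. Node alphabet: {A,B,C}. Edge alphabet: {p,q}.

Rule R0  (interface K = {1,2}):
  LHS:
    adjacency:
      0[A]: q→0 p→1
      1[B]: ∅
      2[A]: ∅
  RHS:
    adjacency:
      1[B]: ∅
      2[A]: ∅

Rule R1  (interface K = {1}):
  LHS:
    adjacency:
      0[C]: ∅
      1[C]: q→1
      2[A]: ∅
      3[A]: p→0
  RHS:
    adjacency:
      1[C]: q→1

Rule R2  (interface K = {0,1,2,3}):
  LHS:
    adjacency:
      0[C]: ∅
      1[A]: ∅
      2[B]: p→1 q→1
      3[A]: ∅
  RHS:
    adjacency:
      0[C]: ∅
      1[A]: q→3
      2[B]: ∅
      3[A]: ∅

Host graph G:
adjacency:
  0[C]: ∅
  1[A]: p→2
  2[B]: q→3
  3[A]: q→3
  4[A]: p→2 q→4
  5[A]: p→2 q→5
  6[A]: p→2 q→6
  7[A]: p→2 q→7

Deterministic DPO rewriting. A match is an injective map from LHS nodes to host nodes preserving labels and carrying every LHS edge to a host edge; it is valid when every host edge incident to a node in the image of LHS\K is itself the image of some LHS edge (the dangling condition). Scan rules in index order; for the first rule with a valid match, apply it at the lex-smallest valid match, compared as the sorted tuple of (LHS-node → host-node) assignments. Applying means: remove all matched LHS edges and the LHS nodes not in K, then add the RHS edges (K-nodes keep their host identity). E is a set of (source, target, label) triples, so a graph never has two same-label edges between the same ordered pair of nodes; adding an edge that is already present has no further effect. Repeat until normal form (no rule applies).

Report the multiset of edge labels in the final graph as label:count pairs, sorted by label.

initial: |V|=8 |E|=11  E = 1-p->2 2-q->3 3-q->3 4-p->2 4-q->4 5-p->2 5-q->5 6-p->2 6-q->6 7-p->2 7-q->7
step 1: apply R0 at {0↦4, 1↦2, 2↦1}  → |V|=7 |E|=9  E = 1-p->2 2-q->3 3-q->3 5-p->2 5-q->5 6-p->2 6-q->6 7-p->2 7-q->7
step 2: apply R0 at {0↦5, 1↦2, 2↦1}  → |V|=6 |E|=7  E = 1-p->2 2-q->3 3-q->3 6-p->2 6-q->6 7-p->2 7-q->7
step 3: apply R0 at {0↦6, 1↦2, 2↦1}  → |V|=5 |E|=5  E = 1-p->2 2-q->3 3-q->3 7-p->2 7-q->7
step 4: apply R0 at {0↦7, 1↦2, 2↦1}  → |V|=4 |E|=3  E = 1-p->2 2-q->3 3-q->3
final graph: no rule applies after step 4
NF edges: [(1, 2, 'p'), (2, 3, 'q'), (3, 3, 'q')]

Answer: p:1 q:2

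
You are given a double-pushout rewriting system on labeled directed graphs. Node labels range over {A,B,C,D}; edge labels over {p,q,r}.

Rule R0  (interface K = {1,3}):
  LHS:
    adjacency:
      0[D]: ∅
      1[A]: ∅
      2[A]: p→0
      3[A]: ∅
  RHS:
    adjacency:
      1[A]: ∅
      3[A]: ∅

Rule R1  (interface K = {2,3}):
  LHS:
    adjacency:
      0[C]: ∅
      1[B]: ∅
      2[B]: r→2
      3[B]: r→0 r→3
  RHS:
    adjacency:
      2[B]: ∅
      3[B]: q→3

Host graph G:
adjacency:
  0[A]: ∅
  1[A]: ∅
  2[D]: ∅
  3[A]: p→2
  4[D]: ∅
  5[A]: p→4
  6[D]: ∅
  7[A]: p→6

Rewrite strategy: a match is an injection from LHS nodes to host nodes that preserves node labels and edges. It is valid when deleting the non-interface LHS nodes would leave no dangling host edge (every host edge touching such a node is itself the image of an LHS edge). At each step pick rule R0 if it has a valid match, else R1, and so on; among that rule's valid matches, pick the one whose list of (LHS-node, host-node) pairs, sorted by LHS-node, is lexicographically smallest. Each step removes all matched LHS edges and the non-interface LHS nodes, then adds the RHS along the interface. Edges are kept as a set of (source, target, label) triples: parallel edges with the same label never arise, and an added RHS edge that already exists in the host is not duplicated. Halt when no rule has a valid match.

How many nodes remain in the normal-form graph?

Answer: 2

Steps:
initial: |V|=8 |E|=3  E = 3-p->2 5-p->4 7-p->6
step 1: apply R0 at {0↦2, 1↦0, 2↦3, 3↦1}  → |V|=6 |E|=2  E = 5-p->4 7-p->6
step 2: apply R0 at {0↦4, 1↦0, 2↦5, 3↦1}  → |V|=4 |E|=1  E = 7-p->6
step 3: apply R0 at {0↦6, 1↦0, 2↦7, 3↦1}  → |V|=2 |E|=0  E = ∅
final graph: no rule applies after step 3
NF nodes: {0:A, 1:A}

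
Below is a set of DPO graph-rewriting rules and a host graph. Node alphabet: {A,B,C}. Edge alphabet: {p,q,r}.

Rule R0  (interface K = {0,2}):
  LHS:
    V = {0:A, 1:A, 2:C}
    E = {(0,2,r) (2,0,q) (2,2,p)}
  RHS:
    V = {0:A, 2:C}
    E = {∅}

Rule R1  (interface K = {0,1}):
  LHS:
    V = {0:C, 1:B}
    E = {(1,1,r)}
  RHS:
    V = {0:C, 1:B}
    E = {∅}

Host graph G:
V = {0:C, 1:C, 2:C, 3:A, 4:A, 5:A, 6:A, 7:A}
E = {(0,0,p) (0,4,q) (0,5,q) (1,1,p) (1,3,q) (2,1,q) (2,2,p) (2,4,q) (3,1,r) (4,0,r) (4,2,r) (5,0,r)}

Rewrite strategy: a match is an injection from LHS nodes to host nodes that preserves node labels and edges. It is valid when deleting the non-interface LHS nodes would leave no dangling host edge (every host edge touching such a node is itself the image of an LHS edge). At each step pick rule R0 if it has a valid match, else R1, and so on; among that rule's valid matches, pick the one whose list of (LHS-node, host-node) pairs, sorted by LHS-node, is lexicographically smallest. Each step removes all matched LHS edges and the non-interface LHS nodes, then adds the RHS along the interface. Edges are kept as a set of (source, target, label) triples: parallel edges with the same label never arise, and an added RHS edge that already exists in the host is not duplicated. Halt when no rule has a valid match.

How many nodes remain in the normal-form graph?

Answer: 5

Derivation:
start.  V:8 E:12  edges: 0-p->0 0-q->4 0-q->5 1-p->1 1-q->3 2-q->1 2-p->2 2-q->4 3-r->1 4-r->0 4-r->2 5-r->0
1. fire R0 via {0↦3, 1↦6, 2↦1}  →  V:7 E:9  edges: 0-p->0 0-q->4 0-q->5 2-q->1 2-p->2 2-q->4 4-r->0 4-r->2 5-r->0
2. fire R0 via {0↦4, 1↦3, 2↦0}  →  V:6 E:6  edges: 0-q->5 2-q->1 2-p->2 2-q->4 4-r->2 5-r->0
3. fire R0 via {0↦4, 1↦7, 2↦2}  →  V:5 E:3  edges: 0-q->5 2-q->1 5-r->0
final graph: no rule applies after step 3
NF nodes: {0:C, 1:C, 2:C, 4:A, 5:A}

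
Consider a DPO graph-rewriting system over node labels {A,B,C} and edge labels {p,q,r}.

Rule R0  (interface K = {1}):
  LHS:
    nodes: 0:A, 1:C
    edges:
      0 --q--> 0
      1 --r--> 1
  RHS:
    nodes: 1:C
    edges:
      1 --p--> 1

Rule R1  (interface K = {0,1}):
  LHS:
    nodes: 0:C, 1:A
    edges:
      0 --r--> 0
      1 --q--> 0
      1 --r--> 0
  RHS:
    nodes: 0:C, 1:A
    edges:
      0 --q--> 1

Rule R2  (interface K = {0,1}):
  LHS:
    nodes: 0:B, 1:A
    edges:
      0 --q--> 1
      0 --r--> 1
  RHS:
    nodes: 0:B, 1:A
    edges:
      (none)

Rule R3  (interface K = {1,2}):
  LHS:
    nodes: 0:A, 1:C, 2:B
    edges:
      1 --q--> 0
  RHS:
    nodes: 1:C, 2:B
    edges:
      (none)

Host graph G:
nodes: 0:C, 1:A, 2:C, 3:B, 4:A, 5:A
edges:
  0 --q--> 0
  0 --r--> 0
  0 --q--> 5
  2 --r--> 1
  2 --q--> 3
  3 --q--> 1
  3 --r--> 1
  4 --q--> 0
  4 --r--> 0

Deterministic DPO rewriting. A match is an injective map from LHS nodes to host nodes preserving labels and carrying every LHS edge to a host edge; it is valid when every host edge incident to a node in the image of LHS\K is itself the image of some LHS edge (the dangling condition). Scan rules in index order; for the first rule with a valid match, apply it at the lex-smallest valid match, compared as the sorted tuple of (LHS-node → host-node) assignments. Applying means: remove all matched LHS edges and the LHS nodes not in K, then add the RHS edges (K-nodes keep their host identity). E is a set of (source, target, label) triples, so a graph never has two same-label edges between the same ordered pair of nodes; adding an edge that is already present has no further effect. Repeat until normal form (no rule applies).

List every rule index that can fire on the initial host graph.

Answer: [R1,R2,R3]

Derivation:
R0: no valid match — LHS pattern not found
R1: 1 valid match — {0↦0, 1↦4}
R2: 1 valid match — {0↦3, 1↦1}
R3: 1 valid match — {0↦5, 1↦0, 2↦3}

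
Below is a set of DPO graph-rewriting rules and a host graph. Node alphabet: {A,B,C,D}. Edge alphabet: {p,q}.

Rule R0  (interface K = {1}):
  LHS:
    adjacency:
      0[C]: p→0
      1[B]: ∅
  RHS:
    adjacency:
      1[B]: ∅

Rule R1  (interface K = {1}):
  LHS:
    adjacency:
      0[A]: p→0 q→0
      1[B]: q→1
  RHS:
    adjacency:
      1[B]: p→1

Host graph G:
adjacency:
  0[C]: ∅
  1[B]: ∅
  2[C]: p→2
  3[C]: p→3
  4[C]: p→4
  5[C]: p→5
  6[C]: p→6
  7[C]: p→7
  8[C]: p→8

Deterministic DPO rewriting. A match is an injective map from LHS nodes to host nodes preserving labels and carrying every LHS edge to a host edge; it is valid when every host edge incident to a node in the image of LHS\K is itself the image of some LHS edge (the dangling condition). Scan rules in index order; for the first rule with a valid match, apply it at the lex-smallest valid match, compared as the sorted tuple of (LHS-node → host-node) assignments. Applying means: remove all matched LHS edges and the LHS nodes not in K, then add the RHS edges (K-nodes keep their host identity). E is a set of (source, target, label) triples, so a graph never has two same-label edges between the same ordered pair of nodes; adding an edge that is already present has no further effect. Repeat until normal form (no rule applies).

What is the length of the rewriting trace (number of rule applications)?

Answer: 7

Steps:
initial: |V|=9 |E|=7  E = 2-p->2 3-p->3 4-p->4 5-p->5 6-p->6 7-p->7 8-p->8
step 1: apply R0 at {0↦2, 1↦1}  → |V|=8 |E|=6  E = 3-p->3 4-p->4 5-p->5 6-p->6 7-p->7 8-p->8
step 2: apply R0 at {0↦3, 1↦1}  → |V|=7 |E|=5  E = 4-p->4 5-p->5 6-p->6 7-p->7 8-p->8
step 3: apply R0 at {0↦4, 1↦1}  → |V|=6 |E|=4  E = 5-p->5 6-p->6 7-p->7 8-p->8
step 4: apply R0 at {0↦5, 1↦1}  → |V|=5 |E|=3  E = 6-p->6 7-p->7 8-p->8
step 5: apply R0 at {0↦6, 1↦1}  → |V|=4 |E|=2  E = 7-p->7 8-p->8
step 6: apply R0 at {0↦7, 1↦1}  → |V|=3 |E|=1  E = 8-p->8
step 7: apply R0 at {0↦8, 1↦1}  → |V|=2 |E|=0  E = ∅
halt: no rule applies after step 7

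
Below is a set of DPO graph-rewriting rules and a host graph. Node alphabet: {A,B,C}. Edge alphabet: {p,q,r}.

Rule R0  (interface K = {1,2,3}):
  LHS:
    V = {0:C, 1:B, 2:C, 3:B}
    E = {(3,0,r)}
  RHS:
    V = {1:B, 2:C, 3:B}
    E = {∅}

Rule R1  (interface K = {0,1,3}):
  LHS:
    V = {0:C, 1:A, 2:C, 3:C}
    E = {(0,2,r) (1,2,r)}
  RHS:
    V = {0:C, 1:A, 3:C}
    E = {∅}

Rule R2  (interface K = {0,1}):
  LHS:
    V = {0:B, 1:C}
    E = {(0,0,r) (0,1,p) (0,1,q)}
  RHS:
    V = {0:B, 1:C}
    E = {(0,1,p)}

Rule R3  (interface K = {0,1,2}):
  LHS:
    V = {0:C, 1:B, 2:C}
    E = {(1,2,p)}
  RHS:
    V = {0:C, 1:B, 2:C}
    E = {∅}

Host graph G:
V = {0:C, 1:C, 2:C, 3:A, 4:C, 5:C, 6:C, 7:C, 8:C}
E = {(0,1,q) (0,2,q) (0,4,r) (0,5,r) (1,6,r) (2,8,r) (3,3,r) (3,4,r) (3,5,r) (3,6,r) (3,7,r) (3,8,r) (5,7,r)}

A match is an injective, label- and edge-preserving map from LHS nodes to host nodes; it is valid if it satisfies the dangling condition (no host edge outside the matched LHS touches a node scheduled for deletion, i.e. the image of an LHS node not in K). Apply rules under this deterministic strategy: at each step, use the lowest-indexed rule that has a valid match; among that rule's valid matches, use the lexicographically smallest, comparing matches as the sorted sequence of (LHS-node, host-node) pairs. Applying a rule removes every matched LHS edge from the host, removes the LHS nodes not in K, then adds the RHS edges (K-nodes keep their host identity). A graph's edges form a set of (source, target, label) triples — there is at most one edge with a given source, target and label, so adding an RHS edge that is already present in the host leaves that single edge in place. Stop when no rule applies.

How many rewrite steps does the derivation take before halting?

Answer: 5

Rewrite trace:
start.  V:9 E:13  edges: 0-q->1 0-q->2 0-r->4 0-r->5 1-r->6 2-r->8 3-r->3 3-r->4 3-r->5 3-r->6 3-r->7 3-r->8 5-r->7
1. fire R1 via {0↦0, 1↦3, 2↦4, 3↦1}  →  V:8 E:11  edges: 0-q->1 0-q->2 0-r->5 1-r->6 2-r->8 3-r->3 3-r->5 3-r->6 3-r->7 3-r->8 5-r->7
2. fire R1 via {0↦1, 1↦3, 2↦6, 3↦0}  →  V:7 E:9  edges: 0-q->1 0-q->2 0-r->5 2-r->8 3-r->3 3-r->5 3-r->7 3-r->8 5-r->7
3. fire R1 via {0↦2, 1↦3, 2↦8, 3↦0}  →  V:6 E:7  edges: 0-q->1 0-q->2 0-r->5 3-r->3 3-r->5 3-r->7 5-r->7
4. fire R1 via {0↦5, 1↦3, 2↦7, 3↦0}  →  V:5 E:5  edges: 0-q->1 0-q->2 0-r->5 3-r->3 3-r->5
5. fire R1 via {0↦0, 1↦3, 2↦5, 3↦1}  →  V:4 E:3  edges: 0-q->1 0-q->2 3-r->3
halt: no rule applies after step 5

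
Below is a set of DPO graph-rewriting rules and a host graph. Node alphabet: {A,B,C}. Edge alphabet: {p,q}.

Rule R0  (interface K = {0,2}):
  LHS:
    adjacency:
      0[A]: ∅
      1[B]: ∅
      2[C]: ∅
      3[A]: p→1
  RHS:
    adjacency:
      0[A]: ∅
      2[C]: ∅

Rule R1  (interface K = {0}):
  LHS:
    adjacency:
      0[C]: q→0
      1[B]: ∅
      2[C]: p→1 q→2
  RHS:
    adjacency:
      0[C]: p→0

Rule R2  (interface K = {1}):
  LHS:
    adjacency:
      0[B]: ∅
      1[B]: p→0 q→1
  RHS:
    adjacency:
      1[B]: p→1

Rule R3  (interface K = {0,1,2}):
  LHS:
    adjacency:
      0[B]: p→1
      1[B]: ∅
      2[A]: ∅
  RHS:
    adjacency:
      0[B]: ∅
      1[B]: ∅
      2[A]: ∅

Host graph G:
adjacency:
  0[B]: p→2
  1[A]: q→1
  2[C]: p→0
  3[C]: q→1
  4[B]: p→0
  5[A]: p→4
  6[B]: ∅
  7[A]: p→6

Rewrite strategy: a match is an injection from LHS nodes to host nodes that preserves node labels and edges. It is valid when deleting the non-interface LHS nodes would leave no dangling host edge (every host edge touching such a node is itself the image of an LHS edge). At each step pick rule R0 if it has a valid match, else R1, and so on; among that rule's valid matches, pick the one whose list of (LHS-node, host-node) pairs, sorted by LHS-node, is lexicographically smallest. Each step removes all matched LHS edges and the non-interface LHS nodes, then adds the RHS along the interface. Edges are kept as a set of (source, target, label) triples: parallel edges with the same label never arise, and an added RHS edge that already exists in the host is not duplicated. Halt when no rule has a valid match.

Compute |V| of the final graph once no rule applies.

initial: |V|=8 |E|=7  E = 0-p->2 1-q->1 2-p->0 3-q->1 4-p->0 5-p->4 7-p->6
step 1: apply R0 at {0↦1, 1↦6, 2↦2, 3↦7}  → |V|=6 |E|=6  E = 0-p->2 1-q->1 2-p->0 3-q->1 4-p->0 5-p->4
step 2: apply R3 at {0↦4, 1↦0, 2↦1}  → |V|=6 |E|=5  E = 0-p->2 1-q->1 2-p->0 3-q->1 5-p->4
step 3: apply R0 at {0↦1, 1↦4, 2↦2, 3↦5}  → |V|=4 |E|=4  E = 0-p->2 1-q->1 2-p->0 3-q->1
final graph: no rule applies after step 3
NF nodes: {0:B, 1:A, 2:C, 3:C}

Answer: 4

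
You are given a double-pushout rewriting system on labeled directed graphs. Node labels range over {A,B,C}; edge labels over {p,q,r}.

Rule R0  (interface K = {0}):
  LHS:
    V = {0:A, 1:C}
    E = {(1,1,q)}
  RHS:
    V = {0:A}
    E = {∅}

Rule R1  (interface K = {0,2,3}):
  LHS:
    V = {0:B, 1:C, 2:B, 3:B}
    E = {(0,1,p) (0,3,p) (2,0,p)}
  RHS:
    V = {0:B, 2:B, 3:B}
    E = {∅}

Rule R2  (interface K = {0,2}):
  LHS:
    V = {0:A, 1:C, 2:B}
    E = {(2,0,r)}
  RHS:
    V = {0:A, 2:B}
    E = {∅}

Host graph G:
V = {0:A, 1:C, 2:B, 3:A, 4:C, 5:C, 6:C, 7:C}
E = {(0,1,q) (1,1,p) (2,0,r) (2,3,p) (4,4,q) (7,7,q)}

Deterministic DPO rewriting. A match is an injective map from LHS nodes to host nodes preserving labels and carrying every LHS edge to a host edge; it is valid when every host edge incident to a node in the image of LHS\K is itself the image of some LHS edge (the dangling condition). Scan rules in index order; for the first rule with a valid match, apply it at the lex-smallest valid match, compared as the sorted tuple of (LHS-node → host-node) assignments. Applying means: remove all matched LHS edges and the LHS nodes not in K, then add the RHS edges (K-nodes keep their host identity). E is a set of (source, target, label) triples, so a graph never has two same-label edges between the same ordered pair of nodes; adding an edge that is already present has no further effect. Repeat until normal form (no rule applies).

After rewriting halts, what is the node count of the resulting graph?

Answer: 5

Rewrite trace:
start.  V:8 E:6  edges: 0-q->1 1-p->1 2-r->0 2-p->3 4-q->4 7-q->7
1. fire R0 via {0↦0, 1↦4}  →  V:7 E:5  edges: 0-q->1 1-p->1 2-r->0 2-p->3 7-q->7
2. fire R0 via {0↦0, 1↦7}  →  V:6 E:4  edges: 0-q->1 1-p->1 2-r->0 2-p->3
3. fire R2 via {0↦0, 1↦5, 2↦2}  →  V:5 E:3  edges: 0-q->1 1-p->1 2-p->3
normal form: no rule applies after step 3
NF nodes: {0:A, 1:C, 2:B, 3:A, 6:C}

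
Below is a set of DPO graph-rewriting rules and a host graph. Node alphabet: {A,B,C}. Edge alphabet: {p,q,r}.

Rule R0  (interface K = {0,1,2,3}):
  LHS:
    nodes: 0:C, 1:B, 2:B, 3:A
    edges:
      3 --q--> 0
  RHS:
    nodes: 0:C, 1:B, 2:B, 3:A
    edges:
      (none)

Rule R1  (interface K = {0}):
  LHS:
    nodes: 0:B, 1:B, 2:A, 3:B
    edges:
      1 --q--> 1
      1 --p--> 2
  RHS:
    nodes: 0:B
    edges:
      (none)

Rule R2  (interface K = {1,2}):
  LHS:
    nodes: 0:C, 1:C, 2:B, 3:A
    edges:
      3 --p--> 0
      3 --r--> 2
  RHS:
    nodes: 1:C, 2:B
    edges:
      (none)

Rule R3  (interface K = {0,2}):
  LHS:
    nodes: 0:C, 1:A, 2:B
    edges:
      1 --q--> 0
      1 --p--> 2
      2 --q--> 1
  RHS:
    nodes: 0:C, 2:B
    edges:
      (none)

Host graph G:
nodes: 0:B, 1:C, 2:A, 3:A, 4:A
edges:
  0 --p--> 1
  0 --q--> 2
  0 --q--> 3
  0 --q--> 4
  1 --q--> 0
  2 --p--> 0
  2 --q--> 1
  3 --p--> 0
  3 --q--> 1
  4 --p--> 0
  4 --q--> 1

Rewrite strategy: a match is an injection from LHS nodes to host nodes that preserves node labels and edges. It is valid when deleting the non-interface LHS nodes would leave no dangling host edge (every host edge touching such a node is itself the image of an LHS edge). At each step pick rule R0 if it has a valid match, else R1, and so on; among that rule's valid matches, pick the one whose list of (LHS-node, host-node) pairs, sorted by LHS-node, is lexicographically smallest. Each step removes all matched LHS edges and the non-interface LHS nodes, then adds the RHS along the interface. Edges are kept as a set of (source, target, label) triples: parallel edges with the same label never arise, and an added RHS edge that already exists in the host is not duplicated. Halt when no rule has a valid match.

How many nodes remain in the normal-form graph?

Answer: 2

Rewrite trace:
[0] host  ⇒  5 nodes, 11 edges  {0-p->1 0-q->2 0-q->3 0-q->4 1-q->0 2-p->0 2-q->1 3-p->0 3-q->1 4-p->0 4-q->1}
[1] R3 @ {0↦1, 1↦2, 2↦0}  ⇒  4 nodes, 8 edges  {0-p->1 0-q->3 0-q->4 1-q->0 3-p->0 3-q->1 4-p->0 4-q->1}
[2] R3 @ {0↦1, 1↦3, 2↦0}  ⇒  3 nodes, 5 edges  {0-p->1 0-q->4 1-q->0 4-p->0 4-q->1}
[3] R3 @ {0↦1, 1↦4, 2↦0}  ⇒  2 nodes, 2 edges  {0-p->1 1-q->0}
halt: no rule applies after step 3
NF nodes: {0:B, 1:C}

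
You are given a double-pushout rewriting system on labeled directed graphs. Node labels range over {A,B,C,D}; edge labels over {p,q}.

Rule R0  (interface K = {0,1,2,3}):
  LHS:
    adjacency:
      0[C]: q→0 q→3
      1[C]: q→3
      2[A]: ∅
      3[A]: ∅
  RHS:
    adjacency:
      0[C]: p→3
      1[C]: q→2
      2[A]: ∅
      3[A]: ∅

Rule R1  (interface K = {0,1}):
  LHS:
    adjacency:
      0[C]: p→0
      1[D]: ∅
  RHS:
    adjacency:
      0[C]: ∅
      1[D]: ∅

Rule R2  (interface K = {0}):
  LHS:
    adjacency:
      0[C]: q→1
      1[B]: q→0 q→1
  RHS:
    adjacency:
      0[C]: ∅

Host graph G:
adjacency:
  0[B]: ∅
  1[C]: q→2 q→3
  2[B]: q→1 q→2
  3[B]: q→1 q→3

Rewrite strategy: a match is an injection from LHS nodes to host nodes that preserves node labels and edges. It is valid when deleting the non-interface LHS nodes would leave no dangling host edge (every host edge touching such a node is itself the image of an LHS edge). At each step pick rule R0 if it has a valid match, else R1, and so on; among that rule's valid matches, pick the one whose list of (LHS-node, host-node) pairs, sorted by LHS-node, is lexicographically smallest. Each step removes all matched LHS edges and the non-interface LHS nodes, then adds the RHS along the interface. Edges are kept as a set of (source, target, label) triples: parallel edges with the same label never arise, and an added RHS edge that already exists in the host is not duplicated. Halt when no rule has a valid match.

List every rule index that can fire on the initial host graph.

Answer: [R2]

Rewrite trace:
R0: no valid match — LHS pattern not found
R1: no valid match — LHS pattern not found
R2: 2 valid matches — {0↦1, 1↦2}, {0↦1, 1↦3}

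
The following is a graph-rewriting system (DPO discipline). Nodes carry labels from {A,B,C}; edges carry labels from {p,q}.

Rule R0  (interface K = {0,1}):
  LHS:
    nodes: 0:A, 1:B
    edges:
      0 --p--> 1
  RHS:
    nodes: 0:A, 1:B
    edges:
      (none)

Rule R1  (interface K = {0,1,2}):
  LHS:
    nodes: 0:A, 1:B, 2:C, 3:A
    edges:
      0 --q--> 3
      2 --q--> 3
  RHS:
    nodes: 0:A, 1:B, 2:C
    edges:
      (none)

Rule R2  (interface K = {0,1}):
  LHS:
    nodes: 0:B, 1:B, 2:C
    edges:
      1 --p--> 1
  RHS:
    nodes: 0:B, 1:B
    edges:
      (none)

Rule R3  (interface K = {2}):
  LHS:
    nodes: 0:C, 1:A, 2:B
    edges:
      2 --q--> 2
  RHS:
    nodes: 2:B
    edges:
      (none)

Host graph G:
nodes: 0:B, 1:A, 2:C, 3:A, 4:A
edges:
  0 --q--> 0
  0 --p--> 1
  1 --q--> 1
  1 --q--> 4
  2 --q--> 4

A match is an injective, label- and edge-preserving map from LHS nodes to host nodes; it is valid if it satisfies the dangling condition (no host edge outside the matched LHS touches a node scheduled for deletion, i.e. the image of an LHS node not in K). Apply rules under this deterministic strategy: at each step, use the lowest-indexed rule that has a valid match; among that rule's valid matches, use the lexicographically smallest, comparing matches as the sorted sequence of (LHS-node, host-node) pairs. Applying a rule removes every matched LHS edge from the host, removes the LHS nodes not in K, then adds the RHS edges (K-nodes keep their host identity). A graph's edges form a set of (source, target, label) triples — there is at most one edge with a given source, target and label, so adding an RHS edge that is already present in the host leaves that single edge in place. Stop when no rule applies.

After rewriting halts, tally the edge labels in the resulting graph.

Answer: p:1 q:1

Steps:
start.  V:5 E:5  edges: 0-q->0 0-p->1 1-q->1 1-q->4 2-q->4
1. fire R1 via {0↦1, 1↦0, 2↦2, 3↦4}  →  V:4 E:3  edges: 0-q->0 0-p->1 1-q->1
2. fire R3 via {0↦2, 1↦3, 2↦0}  →  V:2 E:2  edges: 0-p->1 1-q->1
normal form: no rule applies after step 2
NF edges: [(0, 1, 'p'), (1, 1, 'q')]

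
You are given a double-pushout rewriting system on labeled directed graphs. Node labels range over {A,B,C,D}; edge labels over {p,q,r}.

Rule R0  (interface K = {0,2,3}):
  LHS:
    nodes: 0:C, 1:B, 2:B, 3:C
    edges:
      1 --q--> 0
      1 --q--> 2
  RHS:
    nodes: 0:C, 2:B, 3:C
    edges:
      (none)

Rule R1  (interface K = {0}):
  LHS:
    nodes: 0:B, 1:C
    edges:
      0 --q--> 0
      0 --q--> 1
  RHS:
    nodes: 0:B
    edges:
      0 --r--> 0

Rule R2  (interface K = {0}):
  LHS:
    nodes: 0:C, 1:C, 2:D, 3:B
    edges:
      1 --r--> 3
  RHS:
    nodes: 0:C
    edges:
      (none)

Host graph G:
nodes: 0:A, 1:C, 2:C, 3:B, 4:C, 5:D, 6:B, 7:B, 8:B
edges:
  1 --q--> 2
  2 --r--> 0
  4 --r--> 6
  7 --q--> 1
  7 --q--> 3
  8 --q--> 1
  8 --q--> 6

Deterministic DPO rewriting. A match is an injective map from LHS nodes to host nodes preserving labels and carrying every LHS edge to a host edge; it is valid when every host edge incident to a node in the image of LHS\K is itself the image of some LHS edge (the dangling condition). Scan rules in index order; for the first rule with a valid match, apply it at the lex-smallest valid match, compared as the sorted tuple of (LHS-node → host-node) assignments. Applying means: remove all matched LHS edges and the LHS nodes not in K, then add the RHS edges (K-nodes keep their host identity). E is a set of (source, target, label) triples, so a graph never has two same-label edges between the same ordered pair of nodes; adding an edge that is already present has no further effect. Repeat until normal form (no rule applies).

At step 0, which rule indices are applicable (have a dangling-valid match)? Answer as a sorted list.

R0: 4 valid matches — {0↦1, 1↦7, 2↦3, 3↦2}, {0↦1, 1↦7, 2↦3, 3↦4}, {0↦1, 1↦8, 2↦6, 3↦2} (+1 more)
R1: no valid match — LHS pattern not found
R2: no valid match — 2 raw matches, all fail dangling condition

Answer: [R0]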